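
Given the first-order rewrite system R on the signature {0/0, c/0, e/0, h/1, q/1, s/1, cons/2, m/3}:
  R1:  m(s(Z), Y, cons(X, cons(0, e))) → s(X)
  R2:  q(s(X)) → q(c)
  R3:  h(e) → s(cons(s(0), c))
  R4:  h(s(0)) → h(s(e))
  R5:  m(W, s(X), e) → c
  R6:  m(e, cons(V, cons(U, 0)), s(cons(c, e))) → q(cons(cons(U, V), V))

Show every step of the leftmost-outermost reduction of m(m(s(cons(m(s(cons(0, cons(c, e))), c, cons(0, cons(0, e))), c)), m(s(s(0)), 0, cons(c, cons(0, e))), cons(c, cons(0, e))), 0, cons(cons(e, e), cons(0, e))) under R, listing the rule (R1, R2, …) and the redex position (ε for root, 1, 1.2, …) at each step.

s(cons(e, e))

1. m(m(s(cons(m(s(cons(0, cons(c, e))), c, cons(0, cons(0, e))), c)), m(s(s(0)), 0, cons(c, cons(0, e))), cons(c, cons(0, e))), 0, cons(cons(e, e), cons(0, e)))  →  m(s(c), 0, cons(cons(e, e), cons(0, e)))   [R1 at 1]
2. m(s(c), 0, cons(cons(e, e), cons(0, e)))  →  s(cons(e, e))   [R1 at ε]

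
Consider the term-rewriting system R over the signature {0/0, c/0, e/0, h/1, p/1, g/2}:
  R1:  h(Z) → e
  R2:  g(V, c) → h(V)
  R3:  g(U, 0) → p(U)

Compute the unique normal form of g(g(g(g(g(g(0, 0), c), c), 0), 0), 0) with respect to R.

p(p(p(e)))

1. g(g(g(g(g(g(0, 0), c), c), 0), 0), 0)  →  p(g(g(g(g(g(0, 0), c), c), 0), 0))   [R3 at ε]
2. p(g(g(g(g(g(0, 0), c), c), 0), 0))  →  p(p(g(g(g(g(0, 0), c), c), 0)))   [R3 at 1]
3. p(p(g(g(g(g(0, 0), c), c), 0)))  →  p(p(p(g(g(g(0, 0), c), c))))   [R3 at 1.1]
4. p(p(p(g(g(g(0, 0), c), c))))  →  p(p(p(h(g(g(0, 0), c)))))   [R2 at 1.1.1]
5. p(p(p(h(g(g(0, 0), c)))))  →  p(p(p(e)))   [R1 at 1.1.1]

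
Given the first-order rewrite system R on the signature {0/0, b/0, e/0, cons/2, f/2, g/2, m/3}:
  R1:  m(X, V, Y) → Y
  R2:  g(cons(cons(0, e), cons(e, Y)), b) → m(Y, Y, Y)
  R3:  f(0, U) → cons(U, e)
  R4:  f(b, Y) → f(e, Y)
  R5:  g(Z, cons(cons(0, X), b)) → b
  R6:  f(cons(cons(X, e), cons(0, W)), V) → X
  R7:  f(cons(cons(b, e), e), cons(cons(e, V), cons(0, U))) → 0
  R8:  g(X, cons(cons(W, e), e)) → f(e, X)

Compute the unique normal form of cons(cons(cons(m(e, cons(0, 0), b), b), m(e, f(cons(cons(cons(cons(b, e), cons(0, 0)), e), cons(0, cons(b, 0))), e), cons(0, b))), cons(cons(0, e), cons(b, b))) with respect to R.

cons(cons(cons(b, b), cons(0, b)), cons(cons(0, e), cons(b, b)))

1. cons(cons(cons(m(e, cons(0, 0), b), b), m(e, f(cons(cons(cons(cons(b, e), cons(0, 0)), e), cons(0, cons(b, 0))), e), cons(0, b))), cons(cons(0, e), cons(b, b)))  →  cons(cons(cons(b, b), m(e, f(cons(cons(cons(cons(b, e), cons(0, 0)), e), cons(0, cons(b, 0))), e), cons(0, b))), cons(cons(0, e), cons(b, b)))   [R1 at 1.1.1]
2. cons(cons(cons(b, b), m(e, f(cons(cons(cons(cons(b, e), cons(0, 0)), e), cons(0, cons(b, 0))), e), cons(0, b))), cons(cons(0, e), cons(b, b)))  →  cons(cons(cons(b, b), cons(0, b)), cons(cons(0, e), cons(b, b)))   [R1 at 1.2]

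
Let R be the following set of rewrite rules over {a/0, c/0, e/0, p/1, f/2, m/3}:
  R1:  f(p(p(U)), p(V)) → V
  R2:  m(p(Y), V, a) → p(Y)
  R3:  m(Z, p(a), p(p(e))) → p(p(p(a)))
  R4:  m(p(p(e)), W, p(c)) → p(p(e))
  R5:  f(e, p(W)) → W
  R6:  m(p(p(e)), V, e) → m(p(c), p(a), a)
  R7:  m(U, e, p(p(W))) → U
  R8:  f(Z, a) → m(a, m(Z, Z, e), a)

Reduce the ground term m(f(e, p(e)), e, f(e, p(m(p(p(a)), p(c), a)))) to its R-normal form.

1. m(f(e, p(e)), e, f(e, p(m(p(p(a)), p(c), a))))  →  m(e, e, f(e, p(m(p(p(a)), p(c), a))))   [R5 at 1]
2. m(e, e, f(e, p(m(p(p(a)), p(c), a))))  →  m(e, e, m(p(p(a)), p(c), a))   [R5 at 3]
3. m(e, e, m(p(p(a)), p(c), a))  →  m(e, e, p(p(a)))   [R2 at 3]
4. m(e, e, p(p(a)))  →  e   [R7 at ε]

e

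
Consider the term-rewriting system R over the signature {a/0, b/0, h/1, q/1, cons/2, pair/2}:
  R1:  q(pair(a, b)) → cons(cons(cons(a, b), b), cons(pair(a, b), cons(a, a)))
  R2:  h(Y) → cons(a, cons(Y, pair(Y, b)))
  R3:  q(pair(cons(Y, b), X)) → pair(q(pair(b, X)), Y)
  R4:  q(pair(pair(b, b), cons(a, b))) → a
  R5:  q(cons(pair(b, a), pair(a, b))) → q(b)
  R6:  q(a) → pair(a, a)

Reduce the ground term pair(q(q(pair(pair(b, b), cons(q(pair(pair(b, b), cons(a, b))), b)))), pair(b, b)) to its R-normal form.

pair(pair(a, a), pair(b, b))

1. pair(q(q(pair(pair(b, b), cons(q(pair(pair(b, b), cons(a, b))), b)))), pair(b, b))  →  pair(q(q(pair(pair(b, b), cons(a, b)))), pair(b, b))   [R4 at 1.1.1.2.1]
2. pair(q(q(pair(pair(b, b), cons(a, b)))), pair(b, b))  →  pair(q(a), pair(b, b))   [R4 at 1.1]
3. pair(q(a), pair(b, b))  →  pair(pair(a, a), pair(b, b))   [R6 at 1]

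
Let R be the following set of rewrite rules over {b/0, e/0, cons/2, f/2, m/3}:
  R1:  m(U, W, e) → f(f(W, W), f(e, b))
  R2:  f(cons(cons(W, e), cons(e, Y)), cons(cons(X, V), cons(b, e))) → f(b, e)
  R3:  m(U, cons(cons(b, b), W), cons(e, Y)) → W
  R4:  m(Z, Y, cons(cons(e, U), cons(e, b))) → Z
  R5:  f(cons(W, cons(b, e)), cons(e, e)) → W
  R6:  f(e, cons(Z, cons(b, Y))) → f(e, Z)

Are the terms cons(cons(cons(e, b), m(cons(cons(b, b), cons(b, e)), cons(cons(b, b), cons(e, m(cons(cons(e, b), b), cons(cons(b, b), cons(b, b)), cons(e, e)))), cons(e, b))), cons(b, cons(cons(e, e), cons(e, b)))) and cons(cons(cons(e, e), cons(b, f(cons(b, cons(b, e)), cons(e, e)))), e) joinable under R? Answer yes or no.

no — NF(t₁) = cons(cons(cons(e, b), cons(e, cons(b, b))), cons(b, cons(cons(e, e), cons(e, b)))), NF(t₂) = cons(cons(cons(e, e), cons(b, b)), e)

Reduce t₁ = cons(cons(cons(e, b), m(cons(cons(b, b), cons(b, e)), cons(cons(b, b), cons(e, m(cons(cons(e, b), b), cons(cons(b, b), cons(b, b)), cons(e, e)))), cons(e, b))), cons(b, cons(cons(e, e), cons(e, b)))):
1. cons(cons(cons(e, b), m(cons(cons(b, b), cons(b, e)), cons(cons(b, b), cons(e, m(cons(cons(e, b), b), cons(cons(b, b), cons(b, b)), cons(e, e)))), cons(e, b))), cons(b, cons(cons(e, e), cons(e, b))))  →  cons(cons(cons(e, b), cons(e, m(cons(cons(e, b), b), cons(cons(b, b), cons(b, b)), cons(e, e)))), cons(b, cons(cons(e, e), cons(e, b))))   [R3 at 1.2]
2. cons(cons(cons(e, b), cons(e, m(cons(cons(e, b), b), cons(cons(b, b), cons(b, b)), cons(e, e)))), cons(b, cons(cons(e, e), cons(e, b))))  →  cons(cons(cons(e, b), cons(e, cons(b, b))), cons(b, cons(cons(e, e), cons(e, b))))   [R3 at 1.2.2]

Reduce t₂ = cons(cons(cons(e, e), cons(b, f(cons(b, cons(b, e)), cons(e, e)))), e):
1. cons(cons(cons(e, e), cons(b, f(cons(b, cons(b, e)), cons(e, e)))), e)  →  cons(cons(cons(e, e), cons(b, b)), e)   [R5 at 1.2.2]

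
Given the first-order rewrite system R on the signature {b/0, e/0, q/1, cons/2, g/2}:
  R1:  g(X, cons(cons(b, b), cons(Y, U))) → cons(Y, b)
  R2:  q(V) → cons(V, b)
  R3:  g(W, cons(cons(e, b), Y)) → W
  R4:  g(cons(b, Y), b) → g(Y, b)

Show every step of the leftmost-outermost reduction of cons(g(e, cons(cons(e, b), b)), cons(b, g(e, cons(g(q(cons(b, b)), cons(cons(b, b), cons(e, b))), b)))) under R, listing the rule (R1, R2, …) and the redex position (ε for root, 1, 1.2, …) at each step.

cons(e, cons(b, e))

1. cons(g(e, cons(cons(e, b), b)), cons(b, g(e, cons(g(q(cons(b, b)), cons(cons(b, b), cons(e, b))), b))))  →  cons(e, cons(b, g(e, cons(g(q(cons(b, b)), cons(cons(b, b), cons(e, b))), b))))   [R3 at 1]
2. cons(e, cons(b, g(e, cons(g(q(cons(b, b)), cons(cons(b, b), cons(e, b))), b))))  →  cons(e, cons(b, g(e, cons(cons(e, b), b))))   [R1 at 2.2.2.1]
3. cons(e, cons(b, g(e, cons(cons(e, b), b))))  →  cons(e, cons(b, e))   [R3 at 2.2]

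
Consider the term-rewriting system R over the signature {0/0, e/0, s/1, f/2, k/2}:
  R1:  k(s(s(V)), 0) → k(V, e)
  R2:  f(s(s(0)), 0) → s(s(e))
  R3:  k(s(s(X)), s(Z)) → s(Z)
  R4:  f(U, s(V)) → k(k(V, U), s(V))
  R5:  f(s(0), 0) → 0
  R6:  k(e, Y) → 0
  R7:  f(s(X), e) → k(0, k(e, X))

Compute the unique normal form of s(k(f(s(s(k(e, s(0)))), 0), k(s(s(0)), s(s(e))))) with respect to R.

1. s(k(f(s(s(k(e, s(0)))), 0), k(s(s(0)), s(s(e)))))  →  s(k(f(s(s(0)), 0), k(s(s(0)), s(s(e)))))   [R6 at 1.1.1.1.1]
2. s(k(f(s(s(0)), 0), k(s(s(0)), s(s(e)))))  →  s(k(s(s(e)), k(s(s(0)), s(s(e)))))   [R2 at 1.1]
3. s(k(s(s(e)), k(s(s(0)), s(s(e)))))  →  s(k(s(s(e)), s(s(e))))   [R3 at 1.2]
4. s(k(s(s(e)), s(s(e))))  →  s(s(s(e)))   [R3 at 1]

s(s(s(e)))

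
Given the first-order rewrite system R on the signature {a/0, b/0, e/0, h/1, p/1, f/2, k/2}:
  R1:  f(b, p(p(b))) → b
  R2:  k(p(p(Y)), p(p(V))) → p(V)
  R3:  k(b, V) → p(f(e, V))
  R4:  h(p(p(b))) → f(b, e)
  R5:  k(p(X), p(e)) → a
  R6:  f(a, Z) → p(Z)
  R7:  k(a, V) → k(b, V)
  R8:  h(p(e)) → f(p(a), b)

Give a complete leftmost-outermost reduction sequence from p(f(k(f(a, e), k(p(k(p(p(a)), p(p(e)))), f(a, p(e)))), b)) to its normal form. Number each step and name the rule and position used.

1. p(f(k(f(a, e), k(p(k(p(p(a)), p(p(e)))), f(a, p(e)))), b))  →  p(f(k(p(e), k(p(k(p(p(a)), p(p(e)))), f(a, p(e)))), b))   [R6 at 1.1.1]
2. p(f(k(p(e), k(p(k(p(p(a)), p(p(e)))), f(a, p(e)))), b))  →  p(f(k(p(e), k(p(p(e)), f(a, p(e)))), b))   [R2 at 1.1.2.1.1]
3. p(f(k(p(e), k(p(p(e)), f(a, p(e)))), b))  →  p(f(k(p(e), k(p(p(e)), p(p(e)))), b))   [R6 at 1.1.2.2]
4. p(f(k(p(e), k(p(p(e)), p(p(e)))), b))  →  p(f(k(p(e), p(e)), b))   [R2 at 1.1.2]
5. p(f(k(p(e), p(e)), b))  →  p(f(a, b))   [R5 at 1.1]
6. p(f(a, b))  →  p(p(b))   [R6 at 1]

p(p(b))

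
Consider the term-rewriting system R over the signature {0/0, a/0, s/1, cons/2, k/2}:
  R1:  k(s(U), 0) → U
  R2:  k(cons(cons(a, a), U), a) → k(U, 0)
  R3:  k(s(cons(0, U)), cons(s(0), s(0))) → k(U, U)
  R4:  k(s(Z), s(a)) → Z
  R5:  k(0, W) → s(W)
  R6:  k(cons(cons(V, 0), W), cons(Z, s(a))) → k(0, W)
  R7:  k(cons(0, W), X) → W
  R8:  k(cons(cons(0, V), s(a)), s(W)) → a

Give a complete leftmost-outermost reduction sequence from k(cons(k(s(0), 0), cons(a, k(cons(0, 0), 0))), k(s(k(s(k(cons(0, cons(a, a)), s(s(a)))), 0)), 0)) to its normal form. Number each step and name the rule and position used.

cons(a, 0)

1. k(cons(k(s(0), 0), cons(a, k(cons(0, 0), 0))), k(s(k(s(k(cons(0, cons(a, a)), s(s(a)))), 0)), 0))  →  k(cons(0, cons(a, k(cons(0, 0), 0))), k(s(k(s(k(cons(0, cons(a, a)), s(s(a)))), 0)), 0))   [R1 at 1.1]
2. k(cons(0, cons(a, k(cons(0, 0), 0))), k(s(k(s(k(cons(0, cons(a, a)), s(s(a)))), 0)), 0))  →  cons(a, k(cons(0, 0), 0))   [R7 at ε]
3. cons(a, k(cons(0, 0), 0))  →  cons(a, 0)   [R7 at 2]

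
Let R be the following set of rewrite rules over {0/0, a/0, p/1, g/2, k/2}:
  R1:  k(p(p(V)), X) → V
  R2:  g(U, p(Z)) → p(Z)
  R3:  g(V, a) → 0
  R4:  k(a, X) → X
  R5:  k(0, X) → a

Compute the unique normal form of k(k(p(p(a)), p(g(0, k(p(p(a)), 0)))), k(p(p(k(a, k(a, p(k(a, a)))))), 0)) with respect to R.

p(a)

1. k(k(p(p(a)), p(g(0, k(p(p(a)), 0)))), k(p(p(k(a, k(a, p(k(a, a)))))), 0))  →  k(a, k(p(p(k(a, k(a, p(k(a, a)))))), 0))   [R1 at 1]
2. k(a, k(p(p(k(a, k(a, p(k(a, a)))))), 0))  →  k(p(p(k(a, k(a, p(k(a, a)))))), 0)   [R4 at ε]
3. k(p(p(k(a, k(a, p(k(a, a)))))), 0)  →  k(a, k(a, p(k(a, a))))   [R1 at ε]
4. k(a, k(a, p(k(a, a))))  →  k(a, p(k(a, a)))   [R4 at ε]
5. k(a, p(k(a, a)))  →  p(k(a, a))   [R4 at ε]
6. p(k(a, a))  →  p(a)   [R4 at 1]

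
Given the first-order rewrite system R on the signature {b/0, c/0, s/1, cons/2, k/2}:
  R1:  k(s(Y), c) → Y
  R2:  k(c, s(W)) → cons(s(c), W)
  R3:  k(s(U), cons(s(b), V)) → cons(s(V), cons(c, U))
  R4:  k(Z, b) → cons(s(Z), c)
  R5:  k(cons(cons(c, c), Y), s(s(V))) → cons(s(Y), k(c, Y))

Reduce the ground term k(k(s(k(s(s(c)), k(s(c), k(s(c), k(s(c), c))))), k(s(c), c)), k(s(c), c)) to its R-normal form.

c

1. k(k(s(k(s(s(c)), k(s(c), k(s(c), k(s(c), c))))), k(s(c), c)), k(s(c), c))  →  k(k(s(k(s(s(c)), k(s(c), k(s(c), c)))), k(s(c), c)), k(s(c), c))   [R1 at 1.1.1.2.2.2]
2. k(k(s(k(s(s(c)), k(s(c), k(s(c), c)))), k(s(c), c)), k(s(c), c))  →  k(k(s(k(s(s(c)), k(s(c), c))), k(s(c), c)), k(s(c), c))   [R1 at 1.1.1.2.2]
3. k(k(s(k(s(s(c)), k(s(c), c))), k(s(c), c)), k(s(c), c))  →  k(k(s(k(s(s(c)), c)), k(s(c), c)), k(s(c), c))   [R1 at 1.1.1.2]
4. k(k(s(k(s(s(c)), c)), k(s(c), c)), k(s(c), c))  →  k(k(s(s(c)), k(s(c), c)), k(s(c), c))   [R1 at 1.1.1]
5. k(k(s(s(c)), k(s(c), c)), k(s(c), c))  →  k(k(s(s(c)), c), k(s(c), c))   [R1 at 1.2]
6. k(k(s(s(c)), c), k(s(c), c))  →  k(s(c), k(s(c), c))   [R1 at 1]
7. k(s(c), k(s(c), c))  →  k(s(c), c)   [R1 at 2]
8. k(s(c), c)  →  c   [R1 at ε]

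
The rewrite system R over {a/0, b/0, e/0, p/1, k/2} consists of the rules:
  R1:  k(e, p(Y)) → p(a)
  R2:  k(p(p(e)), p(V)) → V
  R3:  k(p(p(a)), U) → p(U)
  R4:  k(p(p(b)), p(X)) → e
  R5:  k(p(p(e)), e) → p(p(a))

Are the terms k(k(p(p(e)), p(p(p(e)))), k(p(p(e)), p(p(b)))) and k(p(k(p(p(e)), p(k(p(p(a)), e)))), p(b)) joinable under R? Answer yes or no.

Reduce t₁ = k(k(p(p(e)), p(p(p(e)))), k(p(p(e)), p(p(b)))):
1. k(k(p(p(e)), p(p(p(e)))), k(p(p(e)), p(p(b))))  →  k(p(p(e)), k(p(p(e)), p(p(b))))   [R2 at 1]
2. k(p(p(e)), k(p(p(e)), p(p(b))))  →  k(p(p(e)), p(b))   [R2 at 2]
3. k(p(p(e)), p(b))  →  b   [R2 at ε]

Reduce t₂ = k(p(k(p(p(e)), p(k(p(p(a)), e)))), p(b)):
1. k(p(k(p(p(e)), p(k(p(p(a)), e)))), p(b))  →  k(p(k(p(p(a)), e)), p(b))   [R2 at 1.1]
2. k(p(k(p(p(a)), e)), p(b))  →  k(p(p(e)), p(b))   [R3 at 1.1]
3. k(p(p(e)), p(b))  →  b   [R2 at ε]

yes — NF(t₁) = b, NF(t₂) = b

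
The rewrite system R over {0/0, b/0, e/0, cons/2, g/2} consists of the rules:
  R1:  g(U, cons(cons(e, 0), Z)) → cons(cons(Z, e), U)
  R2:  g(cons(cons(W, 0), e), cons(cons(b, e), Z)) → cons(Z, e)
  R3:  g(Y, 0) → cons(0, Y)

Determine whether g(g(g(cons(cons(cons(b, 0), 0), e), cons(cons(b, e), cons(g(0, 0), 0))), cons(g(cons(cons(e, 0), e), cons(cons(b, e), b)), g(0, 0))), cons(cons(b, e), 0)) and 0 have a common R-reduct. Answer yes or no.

Reduce t₁ = g(g(g(cons(cons(cons(b, 0), 0), e), cons(cons(b, e), cons(g(0, 0), 0))), cons(g(cons(cons(e, 0), e), cons(cons(b, e), b)), g(0, 0))), cons(cons(b, e), 0)):
1. g(g(g(cons(cons(cons(b, 0), 0), e), cons(cons(b, e), cons(g(0, 0), 0))), cons(g(cons(cons(e, 0), e), cons(cons(b, e), b)), g(0, 0))), cons(cons(b, e), 0))  →  g(g(cons(cons(g(0, 0), 0), e), cons(g(cons(cons(e, 0), e), cons(cons(b, e), b)), g(0, 0))), cons(cons(b, e), 0))   [R2 at 1.1]
2. g(g(cons(cons(g(0, 0), 0), e), cons(g(cons(cons(e, 0), e), cons(cons(b, e), b)), g(0, 0))), cons(cons(b, e), 0))  →  g(g(cons(cons(cons(0, 0), 0), e), cons(g(cons(cons(e, 0), e), cons(cons(b, e), b)), g(0, 0))), cons(cons(b, e), 0))   [R3 at 1.1.1.1]
3. g(g(cons(cons(cons(0, 0), 0), e), cons(g(cons(cons(e, 0), e), cons(cons(b, e), b)), g(0, 0))), cons(cons(b, e), 0))  →  g(g(cons(cons(cons(0, 0), 0), e), cons(cons(b, e), g(0, 0))), cons(cons(b, e), 0))   [R2 at 1.2.1]
4. g(g(cons(cons(cons(0, 0), 0), e), cons(cons(b, e), g(0, 0))), cons(cons(b, e), 0))  →  g(cons(g(0, 0), e), cons(cons(b, e), 0))   [R2 at 1]
5. g(cons(g(0, 0), e), cons(cons(b, e), 0))  →  g(cons(cons(0, 0), e), cons(cons(b, e), 0))   [R3 at 1.1]
6. g(cons(cons(0, 0), e), cons(cons(b, e), 0))  →  cons(0, e)   [R2 at ε]

Reduce t₂ = 0:

no — NF(t₁) = cons(0, e), NF(t₂) = 0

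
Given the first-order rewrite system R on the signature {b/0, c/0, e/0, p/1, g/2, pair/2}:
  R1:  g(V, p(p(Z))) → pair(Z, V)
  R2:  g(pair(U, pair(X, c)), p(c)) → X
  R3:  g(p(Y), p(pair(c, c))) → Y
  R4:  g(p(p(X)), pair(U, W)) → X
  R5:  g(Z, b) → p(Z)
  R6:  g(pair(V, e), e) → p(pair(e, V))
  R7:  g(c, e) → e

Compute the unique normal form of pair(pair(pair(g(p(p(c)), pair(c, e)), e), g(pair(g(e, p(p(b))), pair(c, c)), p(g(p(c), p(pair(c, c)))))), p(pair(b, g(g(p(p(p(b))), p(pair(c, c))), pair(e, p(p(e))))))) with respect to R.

1. pair(pair(pair(g(p(p(c)), pair(c, e)), e), g(pair(g(e, p(p(b))), pair(c, c)), p(g(p(c), p(pair(c, c)))))), p(pair(b, g(g(p(p(p(b))), p(pair(c, c))), pair(e, p(p(e)))))))  →  pair(pair(pair(c, e), g(pair(g(e, p(p(b))), pair(c, c)), p(g(p(c), p(pair(c, c)))))), p(pair(b, g(g(p(p(p(b))), p(pair(c, c))), pair(e, p(p(e)))))))   [R4 at 1.1.1]
2. pair(pair(pair(c, e), g(pair(g(e, p(p(b))), pair(c, c)), p(g(p(c), p(pair(c, c)))))), p(pair(b, g(g(p(p(p(b))), p(pair(c, c))), pair(e, p(p(e)))))))  →  pair(pair(pair(c, e), g(pair(pair(b, e), pair(c, c)), p(g(p(c), p(pair(c, c)))))), p(pair(b, g(g(p(p(p(b))), p(pair(c, c))), pair(e, p(p(e)))))))   [R1 at 1.2.1.1]
3. pair(pair(pair(c, e), g(pair(pair(b, e), pair(c, c)), p(g(p(c), p(pair(c, c)))))), p(pair(b, g(g(p(p(p(b))), p(pair(c, c))), pair(e, p(p(e)))))))  →  pair(pair(pair(c, e), g(pair(pair(b, e), pair(c, c)), p(c))), p(pair(b, g(g(p(p(p(b))), p(pair(c, c))), pair(e, p(p(e)))))))   [R3 at 1.2.2.1]
4. pair(pair(pair(c, e), g(pair(pair(b, e), pair(c, c)), p(c))), p(pair(b, g(g(p(p(p(b))), p(pair(c, c))), pair(e, p(p(e)))))))  →  pair(pair(pair(c, e), c), p(pair(b, g(g(p(p(p(b))), p(pair(c, c))), pair(e, p(p(e)))))))   [R2 at 1.2]
5. pair(pair(pair(c, e), c), p(pair(b, g(g(p(p(p(b))), p(pair(c, c))), pair(e, p(p(e)))))))  →  pair(pair(pair(c, e), c), p(pair(b, g(p(p(b)), pair(e, p(p(e)))))))   [R3 at 2.1.2.1]
6. pair(pair(pair(c, e), c), p(pair(b, g(p(p(b)), pair(e, p(p(e)))))))  →  pair(pair(pair(c, e), c), p(pair(b, b)))   [R4 at 2.1.2]

pair(pair(pair(c, e), c), p(pair(b, b)))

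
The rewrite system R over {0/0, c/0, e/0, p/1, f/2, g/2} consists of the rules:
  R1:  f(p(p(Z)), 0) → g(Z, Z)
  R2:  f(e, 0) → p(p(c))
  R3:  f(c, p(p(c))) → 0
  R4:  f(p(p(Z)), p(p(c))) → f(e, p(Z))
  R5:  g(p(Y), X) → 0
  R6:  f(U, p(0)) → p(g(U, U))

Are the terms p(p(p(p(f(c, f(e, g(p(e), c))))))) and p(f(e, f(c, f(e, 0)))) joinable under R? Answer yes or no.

Reduce t₁ = p(p(p(p(f(c, f(e, g(p(e), c))))))):
1. p(p(p(p(f(c, f(e, g(p(e), c)))))))  →  p(p(p(p(f(c, f(e, 0))))))   [R5 at 1.1.1.1.2.2]
2. p(p(p(p(f(c, f(e, 0))))))  →  p(p(p(p(f(c, p(p(c)))))))   [R2 at 1.1.1.1.2]
3. p(p(p(p(f(c, p(p(c)))))))  →  p(p(p(p(0))))   [R3 at 1.1.1.1]

Reduce t₂ = p(f(e, f(c, f(e, 0)))):
1. p(f(e, f(c, f(e, 0))))  →  p(f(e, f(c, p(p(c)))))   [R2 at 1.2.2]
2. p(f(e, f(c, p(p(c)))))  →  p(f(e, 0))   [R3 at 1.2]
3. p(f(e, 0))  →  p(p(p(c)))   [R2 at 1]

no — NF(t₁) = p(p(p(p(0)))), NF(t₂) = p(p(p(c)))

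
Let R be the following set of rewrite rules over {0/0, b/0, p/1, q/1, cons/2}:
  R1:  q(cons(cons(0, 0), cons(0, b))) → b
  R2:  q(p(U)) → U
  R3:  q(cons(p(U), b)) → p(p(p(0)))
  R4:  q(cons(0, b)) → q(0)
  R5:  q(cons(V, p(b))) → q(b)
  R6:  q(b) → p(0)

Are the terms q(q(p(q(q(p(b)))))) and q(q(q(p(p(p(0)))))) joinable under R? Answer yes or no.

Reduce t₁ = q(q(p(q(q(p(b)))))):
1. q(q(p(q(q(p(b))))))  →  q(q(q(p(b))))   [R2 at 1]
2. q(q(q(p(b))))  →  q(q(b))   [R2 at 1.1]
3. q(q(b))  →  q(p(0))   [R6 at 1]
4. q(p(0))  →  0   [R2 at ε]

Reduce t₂ = q(q(q(p(p(p(0)))))):
1. q(q(q(p(p(p(0))))))  →  q(q(p(p(0))))   [R2 at 1.1]
2. q(q(p(p(0))))  →  q(p(0))   [R2 at 1]
3. q(p(0))  →  0   [R2 at ε]

yes — NF(t₁) = 0, NF(t₂) = 0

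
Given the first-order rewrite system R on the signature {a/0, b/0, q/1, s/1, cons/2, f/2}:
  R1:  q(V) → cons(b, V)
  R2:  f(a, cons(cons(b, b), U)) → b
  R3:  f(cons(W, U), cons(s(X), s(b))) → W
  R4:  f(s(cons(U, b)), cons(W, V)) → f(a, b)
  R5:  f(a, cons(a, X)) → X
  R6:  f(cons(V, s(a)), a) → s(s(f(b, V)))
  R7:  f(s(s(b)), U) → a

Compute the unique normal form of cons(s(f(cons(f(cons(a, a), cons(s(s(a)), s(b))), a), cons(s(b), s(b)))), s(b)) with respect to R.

1. cons(s(f(cons(f(cons(a, a), cons(s(s(a)), s(b))), a), cons(s(b), s(b)))), s(b))  →  cons(s(f(cons(a, a), cons(s(s(a)), s(b)))), s(b))   [R3 at 1.1]
2. cons(s(f(cons(a, a), cons(s(s(a)), s(b)))), s(b))  →  cons(s(a), s(b))   [R3 at 1.1]

cons(s(a), s(b))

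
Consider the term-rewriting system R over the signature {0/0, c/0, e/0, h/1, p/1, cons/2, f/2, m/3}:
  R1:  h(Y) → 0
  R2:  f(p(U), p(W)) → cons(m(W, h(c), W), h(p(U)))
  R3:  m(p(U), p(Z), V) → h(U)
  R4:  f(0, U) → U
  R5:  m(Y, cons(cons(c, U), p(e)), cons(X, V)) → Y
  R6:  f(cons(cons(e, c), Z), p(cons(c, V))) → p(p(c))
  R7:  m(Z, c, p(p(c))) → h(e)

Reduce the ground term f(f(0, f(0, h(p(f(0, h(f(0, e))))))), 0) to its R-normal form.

1. f(f(0, f(0, h(p(f(0, h(f(0, e))))))), 0)  →  f(f(0, h(p(f(0, h(f(0, e)))))), 0)   [R4 at 1]
2. f(f(0, h(p(f(0, h(f(0, e)))))), 0)  →  f(h(p(f(0, h(f(0, e))))), 0)   [R4 at 1]
3. f(h(p(f(0, h(f(0, e))))), 0)  →  f(0, 0)   [R1 at 1]
4. f(0, 0)  →  0   [R4 at ε]

0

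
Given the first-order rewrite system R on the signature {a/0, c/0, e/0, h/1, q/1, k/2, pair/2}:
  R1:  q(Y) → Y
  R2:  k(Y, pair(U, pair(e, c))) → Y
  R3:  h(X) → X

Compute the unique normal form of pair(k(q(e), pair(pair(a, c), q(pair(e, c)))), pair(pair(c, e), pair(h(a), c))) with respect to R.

1. pair(k(q(e), pair(pair(a, c), q(pair(e, c)))), pair(pair(c, e), pair(h(a), c)))  →  pair(k(e, pair(pair(a, c), q(pair(e, c)))), pair(pair(c, e), pair(h(a), c)))   [R1 at 1.1]
2. pair(k(e, pair(pair(a, c), q(pair(e, c)))), pair(pair(c, e), pair(h(a), c)))  →  pair(k(e, pair(pair(a, c), pair(e, c))), pair(pair(c, e), pair(h(a), c)))   [R1 at 1.2.2]
3. pair(k(e, pair(pair(a, c), pair(e, c))), pair(pair(c, e), pair(h(a), c)))  →  pair(e, pair(pair(c, e), pair(h(a), c)))   [R2 at 1]
4. pair(e, pair(pair(c, e), pair(h(a), c)))  →  pair(e, pair(pair(c, e), pair(a, c)))   [R3 at 2.2.1]

pair(e, pair(pair(c, e), pair(a, c)))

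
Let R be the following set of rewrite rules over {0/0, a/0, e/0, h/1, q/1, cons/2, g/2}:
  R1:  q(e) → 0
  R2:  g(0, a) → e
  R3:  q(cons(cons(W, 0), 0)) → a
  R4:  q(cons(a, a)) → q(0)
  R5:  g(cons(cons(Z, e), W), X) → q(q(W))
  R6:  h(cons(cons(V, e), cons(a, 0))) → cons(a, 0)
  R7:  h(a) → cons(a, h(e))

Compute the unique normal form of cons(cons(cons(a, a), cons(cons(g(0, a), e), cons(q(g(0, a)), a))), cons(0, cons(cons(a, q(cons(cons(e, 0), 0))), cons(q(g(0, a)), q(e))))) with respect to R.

cons(cons(cons(a, a), cons(cons(e, e), cons(0, a))), cons(0, cons(cons(a, a), cons(0, 0))))

1. cons(cons(cons(a, a), cons(cons(g(0, a), e), cons(q(g(0, a)), a))), cons(0, cons(cons(a, q(cons(cons(e, 0), 0))), cons(q(g(0, a)), q(e)))))  →  cons(cons(cons(a, a), cons(cons(e, e), cons(q(g(0, a)), a))), cons(0, cons(cons(a, q(cons(cons(e, 0), 0))), cons(q(g(0, a)), q(e)))))   [R2 at 1.2.1.1]
2. cons(cons(cons(a, a), cons(cons(e, e), cons(q(g(0, a)), a))), cons(0, cons(cons(a, q(cons(cons(e, 0), 0))), cons(q(g(0, a)), q(e)))))  →  cons(cons(cons(a, a), cons(cons(e, e), cons(q(e), a))), cons(0, cons(cons(a, q(cons(cons(e, 0), 0))), cons(q(g(0, a)), q(e)))))   [R2 at 1.2.2.1.1]
3. cons(cons(cons(a, a), cons(cons(e, e), cons(q(e), a))), cons(0, cons(cons(a, q(cons(cons(e, 0), 0))), cons(q(g(0, a)), q(e)))))  →  cons(cons(cons(a, a), cons(cons(e, e), cons(0, a))), cons(0, cons(cons(a, q(cons(cons(e, 0), 0))), cons(q(g(0, a)), q(e)))))   [R1 at 1.2.2.1]
4. cons(cons(cons(a, a), cons(cons(e, e), cons(0, a))), cons(0, cons(cons(a, q(cons(cons(e, 0), 0))), cons(q(g(0, a)), q(e)))))  →  cons(cons(cons(a, a), cons(cons(e, e), cons(0, a))), cons(0, cons(cons(a, a), cons(q(g(0, a)), q(e)))))   [R3 at 2.2.1.2]
5. cons(cons(cons(a, a), cons(cons(e, e), cons(0, a))), cons(0, cons(cons(a, a), cons(q(g(0, a)), q(e)))))  →  cons(cons(cons(a, a), cons(cons(e, e), cons(0, a))), cons(0, cons(cons(a, a), cons(q(e), q(e)))))   [R2 at 2.2.2.1.1]
6. cons(cons(cons(a, a), cons(cons(e, e), cons(0, a))), cons(0, cons(cons(a, a), cons(q(e), q(e)))))  →  cons(cons(cons(a, a), cons(cons(e, e), cons(0, a))), cons(0, cons(cons(a, a), cons(0, q(e)))))   [R1 at 2.2.2.1]
7. cons(cons(cons(a, a), cons(cons(e, e), cons(0, a))), cons(0, cons(cons(a, a), cons(0, q(e)))))  →  cons(cons(cons(a, a), cons(cons(e, e), cons(0, a))), cons(0, cons(cons(a, a), cons(0, 0))))   [R1 at 2.2.2.2]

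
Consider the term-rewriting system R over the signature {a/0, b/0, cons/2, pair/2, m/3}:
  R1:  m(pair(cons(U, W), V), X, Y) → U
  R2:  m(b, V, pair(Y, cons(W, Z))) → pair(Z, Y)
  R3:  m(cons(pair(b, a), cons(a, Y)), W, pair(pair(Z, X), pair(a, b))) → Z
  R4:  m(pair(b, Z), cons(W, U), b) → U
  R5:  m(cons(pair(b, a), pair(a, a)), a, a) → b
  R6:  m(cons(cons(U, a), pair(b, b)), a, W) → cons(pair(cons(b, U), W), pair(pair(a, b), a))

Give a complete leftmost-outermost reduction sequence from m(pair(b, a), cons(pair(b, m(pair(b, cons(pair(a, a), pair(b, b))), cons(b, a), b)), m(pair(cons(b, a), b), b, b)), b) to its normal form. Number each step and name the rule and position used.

b

1. m(pair(b, a), cons(pair(b, m(pair(b, cons(pair(a, a), pair(b, b))), cons(b, a), b)), m(pair(cons(b, a), b), b, b)), b)  →  m(pair(cons(b, a), b), b, b)   [R4 at ε]
2. m(pair(cons(b, a), b), b, b)  →  b   [R1 at ε]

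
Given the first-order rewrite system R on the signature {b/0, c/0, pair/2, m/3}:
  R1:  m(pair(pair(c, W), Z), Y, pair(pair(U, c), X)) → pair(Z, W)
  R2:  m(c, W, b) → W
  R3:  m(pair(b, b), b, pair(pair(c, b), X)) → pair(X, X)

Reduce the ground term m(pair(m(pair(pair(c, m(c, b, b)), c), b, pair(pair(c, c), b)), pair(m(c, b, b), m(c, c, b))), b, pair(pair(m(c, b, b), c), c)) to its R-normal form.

pair(pair(b, c), b)

1. m(pair(m(pair(pair(c, m(c, b, b)), c), b, pair(pair(c, c), b)), pair(m(c, b, b), m(c, c, b))), b, pair(pair(m(c, b, b), c), c))  →  m(pair(pair(c, m(c, b, b)), pair(m(c, b, b), m(c, c, b))), b, pair(pair(m(c, b, b), c), c))   [R1 at 1.1]
2. m(pair(pair(c, m(c, b, b)), pair(m(c, b, b), m(c, c, b))), b, pair(pair(m(c, b, b), c), c))  →  pair(pair(m(c, b, b), m(c, c, b)), m(c, b, b))   [R1 at ε]
3. pair(pair(m(c, b, b), m(c, c, b)), m(c, b, b))  →  pair(pair(b, m(c, c, b)), m(c, b, b))   [R2 at 1.1]
4. pair(pair(b, m(c, c, b)), m(c, b, b))  →  pair(pair(b, c), m(c, b, b))   [R2 at 1.2]
5. pair(pair(b, c), m(c, b, b))  →  pair(pair(b, c), b)   [R2 at 2]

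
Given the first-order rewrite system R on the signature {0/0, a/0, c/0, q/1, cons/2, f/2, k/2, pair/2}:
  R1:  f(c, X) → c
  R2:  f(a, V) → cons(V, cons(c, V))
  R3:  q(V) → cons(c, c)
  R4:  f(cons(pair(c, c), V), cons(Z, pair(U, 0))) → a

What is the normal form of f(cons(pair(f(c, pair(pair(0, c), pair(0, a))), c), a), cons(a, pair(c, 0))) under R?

1. f(cons(pair(f(c, pair(pair(0, c), pair(0, a))), c), a), cons(a, pair(c, 0)))  →  f(cons(pair(c, c), a), cons(a, pair(c, 0)))   [R1 at 1.1.1]
2. f(cons(pair(c, c), a), cons(a, pair(c, 0)))  →  a   [R4 at ε]

a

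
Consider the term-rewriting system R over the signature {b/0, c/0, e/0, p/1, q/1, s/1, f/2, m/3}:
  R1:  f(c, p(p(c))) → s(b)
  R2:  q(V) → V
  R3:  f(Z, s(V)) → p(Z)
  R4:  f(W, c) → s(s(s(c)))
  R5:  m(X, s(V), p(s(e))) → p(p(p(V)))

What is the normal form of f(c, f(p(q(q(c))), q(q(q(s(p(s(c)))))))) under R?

s(b)

1. f(c, f(p(q(q(c))), q(q(q(s(p(s(c))))))))  →  f(c, f(p(q(c)), q(q(q(s(p(s(c))))))))   [R2 at 2.1.1]
2. f(c, f(p(q(c)), q(q(q(s(p(s(c))))))))  →  f(c, f(p(c), q(q(q(s(p(s(c))))))))   [R2 at 2.1.1]
3. f(c, f(p(c), q(q(q(s(p(s(c))))))))  →  f(c, f(p(c), q(q(s(p(s(c)))))))   [R2 at 2.2]
4. f(c, f(p(c), q(q(s(p(s(c)))))))  →  f(c, f(p(c), q(s(p(s(c))))))   [R2 at 2.2]
5. f(c, f(p(c), q(s(p(s(c))))))  →  f(c, f(p(c), s(p(s(c)))))   [R2 at 2.2]
6. f(c, f(p(c), s(p(s(c)))))  →  f(c, p(p(c)))   [R3 at 2]
7. f(c, p(p(c)))  →  s(b)   [R1 at ε]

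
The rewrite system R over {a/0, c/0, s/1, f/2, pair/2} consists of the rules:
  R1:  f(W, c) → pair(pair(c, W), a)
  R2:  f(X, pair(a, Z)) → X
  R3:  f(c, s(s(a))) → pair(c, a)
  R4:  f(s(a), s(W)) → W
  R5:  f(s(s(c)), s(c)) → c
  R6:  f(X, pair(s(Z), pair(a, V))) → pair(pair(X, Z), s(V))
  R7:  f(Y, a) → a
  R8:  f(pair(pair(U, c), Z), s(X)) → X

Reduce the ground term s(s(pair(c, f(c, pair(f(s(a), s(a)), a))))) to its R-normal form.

s(s(pair(c, c)))

1. s(s(pair(c, f(c, pair(f(s(a), s(a)), a)))))  →  s(s(pair(c, f(c, pair(a, a)))))   [R4 at 1.1.2.2.1]
2. s(s(pair(c, f(c, pair(a, a)))))  →  s(s(pair(c, c)))   [R2 at 1.1.2]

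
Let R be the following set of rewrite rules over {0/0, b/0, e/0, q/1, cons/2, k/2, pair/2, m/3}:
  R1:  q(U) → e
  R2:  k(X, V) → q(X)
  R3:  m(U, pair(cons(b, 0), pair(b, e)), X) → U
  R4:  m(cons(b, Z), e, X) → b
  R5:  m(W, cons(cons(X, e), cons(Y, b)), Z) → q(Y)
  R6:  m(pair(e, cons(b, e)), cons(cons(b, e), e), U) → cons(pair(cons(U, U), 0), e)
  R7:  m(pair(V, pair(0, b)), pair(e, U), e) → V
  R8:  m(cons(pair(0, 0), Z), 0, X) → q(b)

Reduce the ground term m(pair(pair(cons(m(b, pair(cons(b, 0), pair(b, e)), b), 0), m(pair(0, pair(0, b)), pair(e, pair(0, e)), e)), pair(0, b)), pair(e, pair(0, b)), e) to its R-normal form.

pair(cons(b, 0), 0)

1. m(pair(pair(cons(m(b, pair(cons(b, 0), pair(b, e)), b), 0), m(pair(0, pair(0, b)), pair(e, pair(0, e)), e)), pair(0, b)), pair(e, pair(0, b)), e)  →  pair(cons(m(b, pair(cons(b, 0), pair(b, e)), b), 0), m(pair(0, pair(0, b)), pair(e, pair(0, e)), e))   [R7 at ε]
2. pair(cons(m(b, pair(cons(b, 0), pair(b, e)), b), 0), m(pair(0, pair(0, b)), pair(e, pair(0, e)), e))  →  pair(cons(b, 0), m(pair(0, pair(0, b)), pair(e, pair(0, e)), e))   [R3 at 1.1]
3. pair(cons(b, 0), m(pair(0, pair(0, b)), pair(e, pair(0, e)), e))  →  pair(cons(b, 0), 0)   [R7 at 2]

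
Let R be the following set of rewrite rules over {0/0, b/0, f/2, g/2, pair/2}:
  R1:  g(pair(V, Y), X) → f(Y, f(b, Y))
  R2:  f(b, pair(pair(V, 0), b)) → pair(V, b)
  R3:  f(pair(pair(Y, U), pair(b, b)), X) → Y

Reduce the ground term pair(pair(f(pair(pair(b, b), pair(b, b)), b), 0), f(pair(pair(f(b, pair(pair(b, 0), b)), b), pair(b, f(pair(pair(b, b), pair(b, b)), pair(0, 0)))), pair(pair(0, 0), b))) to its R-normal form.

1. pair(pair(f(pair(pair(b, b), pair(b, b)), b), 0), f(pair(pair(f(b, pair(pair(b, 0), b)), b), pair(b, f(pair(pair(b, b), pair(b, b)), pair(0, 0)))), pair(pair(0, 0), b)))  →  pair(pair(b, 0), f(pair(pair(f(b, pair(pair(b, 0), b)), b), pair(b, f(pair(pair(b, b), pair(b, b)), pair(0, 0)))), pair(pair(0, 0), b)))   [R3 at 1.1]
2. pair(pair(b, 0), f(pair(pair(f(b, pair(pair(b, 0), b)), b), pair(b, f(pair(pair(b, b), pair(b, b)), pair(0, 0)))), pair(pair(0, 0), b)))  →  pair(pair(b, 0), f(pair(pair(pair(b, b), b), pair(b, f(pair(pair(b, b), pair(b, b)), pair(0, 0)))), pair(pair(0, 0), b)))   [R2 at 2.1.1.1]
3. pair(pair(b, 0), f(pair(pair(pair(b, b), b), pair(b, f(pair(pair(b, b), pair(b, b)), pair(0, 0)))), pair(pair(0, 0), b)))  →  pair(pair(b, 0), f(pair(pair(pair(b, b), b), pair(b, b)), pair(pair(0, 0), b)))   [R3 at 2.1.2.2]
4. pair(pair(b, 0), f(pair(pair(pair(b, b), b), pair(b, b)), pair(pair(0, 0), b)))  →  pair(pair(b, 0), pair(b, b))   [R3 at 2]

pair(pair(b, 0), pair(b, b))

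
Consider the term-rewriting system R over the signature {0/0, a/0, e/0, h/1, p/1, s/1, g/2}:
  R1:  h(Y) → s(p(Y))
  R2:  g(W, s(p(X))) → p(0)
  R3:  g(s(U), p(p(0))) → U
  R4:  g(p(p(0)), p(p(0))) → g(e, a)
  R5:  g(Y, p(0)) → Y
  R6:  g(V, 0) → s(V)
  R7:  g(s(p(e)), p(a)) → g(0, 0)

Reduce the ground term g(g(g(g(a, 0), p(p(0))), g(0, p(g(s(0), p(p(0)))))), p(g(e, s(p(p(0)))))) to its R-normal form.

1. g(g(g(g(a, 0), p(p(0))), g(0, p(g(s(0), p(p(0)))))), p(g(e, s(p(p(0))))))  →  g(g(g(s(a), p(p(0))), g(0, p(g(s(0), p(p(0)))))), p(g(e, s(p(p(0))))))   [R6 at 1.1.1]
2. g(g(g(s(a), p(p(0))), g(0, p(g(s(0), p(p(0)))))), p(g(e, s(p(p(0))))))  →  g(g(a, g(0, p(g(s(0), p(p(0)))))), p(g(e, s(p(p(0))))))   [R3 at 1.1]
3. g(g(a, g(0, p(g(s(0), p(p(0)))))), p(g(e, s(p(p(0))))))  →  g(g(a, g(0, p(0))), p(g(e, s(p(p(0))))))   [R3 at 1.2.2.1]
4. g(g(a, g(0, p(0))), p(g(e, s(p(p(0))))))  →  g(g(a, 0), p(g(e, s(p(p(0))))))   [R5 at 1.2]
5. g(g(a, 0), p(g(e, s(p(p(0))))))  →  g(s(a), p(g(e, s(p(p(0))))))   [R6 at 1]
6. g(s(a), p(g(e, s(p(p(0))))))  →  g(s(a), p(p(0)))   [R2 at 2.1]
7. g(s(a), p(p(0)))  →  a   [R3 at ε]

a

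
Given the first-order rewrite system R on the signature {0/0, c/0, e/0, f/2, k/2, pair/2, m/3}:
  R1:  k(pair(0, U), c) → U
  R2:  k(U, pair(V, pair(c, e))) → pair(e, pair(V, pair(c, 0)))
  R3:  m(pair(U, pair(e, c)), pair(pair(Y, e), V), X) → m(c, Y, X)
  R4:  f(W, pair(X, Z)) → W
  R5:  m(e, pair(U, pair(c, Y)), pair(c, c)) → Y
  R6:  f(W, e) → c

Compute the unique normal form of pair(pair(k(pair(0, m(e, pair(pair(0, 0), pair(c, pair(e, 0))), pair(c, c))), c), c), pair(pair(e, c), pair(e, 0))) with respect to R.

1. pair(pair(k(pair(0, m(e, pair(pair(0, 0), pair(c, pair(e, 0))), pair(c, c))), c), c), pair(pair(e, c), pair(e, 0)))  →  pair(pair(m(e, pair(pair(0, 0), pair(c, pair(e, 0))), pair(c, c)), c), pair(pair(e, c), pair(e, 0)))   [R1 at 1.1]
2. pair(pair(m(e, pair(pair(0, 0), pair(c, pair(e, 0))), pair(c, c)), c), pair(pair(e, c), pair(e, 0)))  →  pair(pair(pair(e, 0), c), pair(pair(e, c), pair(e, 0)))   [R5 at 1.1]

pair(pair(pair(e, 0), c), pair(pair(e, c), pair(e, 0)))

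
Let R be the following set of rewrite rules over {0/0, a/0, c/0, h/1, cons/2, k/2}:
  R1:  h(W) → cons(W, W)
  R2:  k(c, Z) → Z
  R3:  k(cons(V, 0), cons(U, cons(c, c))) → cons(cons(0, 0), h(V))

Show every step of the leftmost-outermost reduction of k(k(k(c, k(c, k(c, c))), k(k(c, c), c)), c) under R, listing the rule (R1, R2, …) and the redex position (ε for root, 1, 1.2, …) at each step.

c

1. k(k(k(c, k(c, k(c, c))), k(k(c, c), c)), c)  →  k(k(k(c, k(c, c)), k(k(c, c), c)), c)   [R2 at 1.1]
2. k(k(k(c, k(c, c)), k(k(c, c), c)), c)  →  k(k(k(c, c), k(k(c, c), c)), c)   [R2 at 1.1]
3. k(k(k(c, c), k(k(c, c), c)), c)  →  k(k(c, k(k(c, c), c)), c)   [R2 at 1.1]
4. k(k(c, k(k(c, c), c)), c)  →  k(k(k(c, c), c), c)   [R2 at 1]
5. k(k(k(c, c), c), c)  →  k(k(c, c), c)   [R2 at 1.1]
6. k(k(c, c), c)  →  k(c, c)   [R2 at 1]
7. k(c, c)  →  c   [R2 at ε]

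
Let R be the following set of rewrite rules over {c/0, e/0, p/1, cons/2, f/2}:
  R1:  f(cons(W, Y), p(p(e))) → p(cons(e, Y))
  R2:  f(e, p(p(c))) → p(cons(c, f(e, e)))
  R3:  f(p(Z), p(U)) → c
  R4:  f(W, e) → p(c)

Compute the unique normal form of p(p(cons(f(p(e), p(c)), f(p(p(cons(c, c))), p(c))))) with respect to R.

p(p(cons(c, c)))

1. p(p(cons(f(p(e), p(c)), f(p(p(cons(c, c))), p(c)))))  →  p(p(cons(c, f(p(p(cons(c, c))), p(c)))))   [R3 at 1.1.1]
2. p(p(cons(c, f(p(p(cons(c, c))), p(c)))))  →  p(p(cons(c, c)))   [R3 at 1.1.2]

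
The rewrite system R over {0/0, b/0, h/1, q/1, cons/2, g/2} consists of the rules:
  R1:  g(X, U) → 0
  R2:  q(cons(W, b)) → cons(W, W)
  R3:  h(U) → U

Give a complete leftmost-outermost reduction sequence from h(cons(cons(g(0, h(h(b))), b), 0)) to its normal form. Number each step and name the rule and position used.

1. h(cons(cons(g(0, h(h(b))), b), 0))  →  cons(cons(g(0, h(h(b))), b), 0)   [R3 at ε]
2. cons(cons(g(0, h(h(b))), b), 0)  →  cons(cons(0, b), 0)   [R1 at 1.1]

cons(cons(0, b), 0)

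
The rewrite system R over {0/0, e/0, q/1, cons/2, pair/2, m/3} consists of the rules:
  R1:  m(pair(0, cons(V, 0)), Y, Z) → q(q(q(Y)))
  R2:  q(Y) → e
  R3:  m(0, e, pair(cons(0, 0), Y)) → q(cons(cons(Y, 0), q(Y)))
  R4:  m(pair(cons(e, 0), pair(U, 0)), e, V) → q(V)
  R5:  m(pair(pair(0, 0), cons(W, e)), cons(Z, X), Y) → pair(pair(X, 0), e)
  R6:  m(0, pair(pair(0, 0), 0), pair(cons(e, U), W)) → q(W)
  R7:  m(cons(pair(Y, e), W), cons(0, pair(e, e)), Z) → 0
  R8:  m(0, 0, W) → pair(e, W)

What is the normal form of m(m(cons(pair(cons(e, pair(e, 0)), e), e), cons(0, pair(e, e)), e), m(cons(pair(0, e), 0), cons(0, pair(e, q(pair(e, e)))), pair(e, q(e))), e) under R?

1. m(m(cons(pair(cons(e, pair(e, 0)), e), e), cons(0, pair(e, e)), e), m(cons(pair(0, e), 0), cons(0, pair(e, q(pair(e, e)))), pair(e, q(e))), e)  →  m(0, m(cons(pair(0, e), 0), cons(0, pair(e, q(pair(e, e)))), pair(e, q(e))), e)   [R7 at 1]
2. m(0, m(cons(pair(0, e), 0), cons(0, pair(e, q(pair(e, e)))), pair(e, q(e))), e)  →  m(0, m(cons(pair(0, e), 0), cons(0, pair(e, e)), pair(e, q(e))), e)   [R2 at 2.2.2.2]
3. m(0, m(cons(pair(0, e), 0), cons(0, pair(e, e)), pair(e, q(e))), e)  →  m(0, 0, e)   [R7 at 2]
4. m(0, 0, e)  →  pair(e, e)   [R8 at ε]

pair(e, e)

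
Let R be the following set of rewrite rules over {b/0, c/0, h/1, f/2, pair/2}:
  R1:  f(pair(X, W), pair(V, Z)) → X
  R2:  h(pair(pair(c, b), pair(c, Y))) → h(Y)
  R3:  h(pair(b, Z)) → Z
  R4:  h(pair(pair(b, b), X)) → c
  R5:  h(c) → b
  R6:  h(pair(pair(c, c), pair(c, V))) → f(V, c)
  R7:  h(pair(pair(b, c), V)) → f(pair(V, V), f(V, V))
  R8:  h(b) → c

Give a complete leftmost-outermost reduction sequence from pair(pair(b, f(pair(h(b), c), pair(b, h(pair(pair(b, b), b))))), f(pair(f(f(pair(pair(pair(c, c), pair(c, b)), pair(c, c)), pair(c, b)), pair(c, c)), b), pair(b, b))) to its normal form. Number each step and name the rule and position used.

pair(pair(b, c), pair(c, c))

1. pair(pair(b, f(pair(h(b), c), pair(b, h(pair(pair(b, b), b))))), f(pair(f(f(pair(pair(pair(c, c), pair(c, b)), pair(c, c)), pair(c, b)), pair(c, c)), b), pair(b, b)))  →  pair(pair(b, h(b)), f(pair(f(f(pair(pair(pair(c, c), pair(c, b)), pair(c, c)), pair(c, b)), pair(c, c)), b), pair(b, b)))   [R1 at 1.2]
2. pair(pair(b, h(b)), f(pair(f(f(pair(pair(pair(c, c), pair(c, b)), pair(c, c)), pair(c, b)), pair(c, c)), b), pair(b, b)))  →  pair(pair(b, c), f(pair(f(f(pair(pair(pair(c, c), pair(c, b)), pair(c, c)), pair(c, b)), pair(c, c)), b), pair(b, b)))   [R8 at 1.2]
3. pair(pair(b, c), f(pair(f(f(pair(pair(pair(c, c), pair(c, b)), pair(c, c)), pair(c, b)), pair(c, c)), b), pair(b, b)))  →  pair(pair(b, c), f(f(pair(pair(pair(c, c), pair(c, b)), pair(c, c)), pair(c, b)), pair(c, c)))   [R1 at 2]
4. pair(pair(b, c), f(f(pair(pair(pair(c, c), pair(c, b)), pair(c, c)), pair(c, b)), pair(c, c)))  →  pair(pair(b, c), f(pair(pair(c, c), pair(c, b)), pair(c, c)))   [R1 at 2.1]
5. pair(pair(b, c), f(pair(pair(c, c), pair(c, b)), pair(c, c)))  →  pair(pair(b, c), pair(c, c))   [R1 at 2]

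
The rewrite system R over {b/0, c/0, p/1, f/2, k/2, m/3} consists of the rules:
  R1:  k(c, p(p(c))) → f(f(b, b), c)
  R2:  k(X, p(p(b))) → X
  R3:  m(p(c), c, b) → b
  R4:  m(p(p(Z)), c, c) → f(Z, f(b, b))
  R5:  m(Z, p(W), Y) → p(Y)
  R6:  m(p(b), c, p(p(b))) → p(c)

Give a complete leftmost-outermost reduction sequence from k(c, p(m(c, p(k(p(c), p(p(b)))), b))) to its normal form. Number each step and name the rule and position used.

1. k(c, p(m(c, p(k(p(c), p(p(b)))), b)))  →  k(c, p(p(b)))   [R5 at 2.1]
2. k(c, p(p(b)))  →  c   [R2 at ε]

c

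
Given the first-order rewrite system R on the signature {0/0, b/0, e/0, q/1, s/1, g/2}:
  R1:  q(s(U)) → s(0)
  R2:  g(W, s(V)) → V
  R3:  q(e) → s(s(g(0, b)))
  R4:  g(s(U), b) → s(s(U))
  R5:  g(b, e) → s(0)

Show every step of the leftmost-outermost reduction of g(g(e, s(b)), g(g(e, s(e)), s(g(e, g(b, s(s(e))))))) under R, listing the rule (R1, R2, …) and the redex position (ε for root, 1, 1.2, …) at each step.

1. g(g(e, s(b)), g(g(e, s(e)), s(g(e, g(b, s(s(e)))))))  →  g(b, g(g(e, s(e)), s(g(e, g(b, s(s(e)))))))   [R2 at 1]
2. g(b, g(g(e, s(e)), s(g(e, g(b, s(s(e)))))))  →  g(b, g(e, g(b, s(s(e)))))   [R2 at 2]
3. g(b, g(e, g(b, s(s(e)))))  →  g(b, g(e, s(e)))   [R2 at 2.2]
4. g(b, g(e, s(e)))  →  g(b, e)   [R2 at 2]
5. g(b, e)  →  s(0)   [R5 at ε]

s(0)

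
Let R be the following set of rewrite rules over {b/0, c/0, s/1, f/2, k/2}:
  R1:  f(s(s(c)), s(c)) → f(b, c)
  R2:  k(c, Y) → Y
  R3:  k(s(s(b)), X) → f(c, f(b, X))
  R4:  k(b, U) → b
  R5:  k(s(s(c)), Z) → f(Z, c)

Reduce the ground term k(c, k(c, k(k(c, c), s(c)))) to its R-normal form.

s(c)

1. k(c, k(c, k(k(c, c), s(c))))  →  k(c, k(k(c, c), s(c)))   [R2 at ε]
2. k(c, k(k(c, c), s(c)))  →  k(k(c, c), s(c))   [R2 at ε]
3. k(k(c, c), s(c))  →  k(c, s(c))   [R2 at 1]
4. k(c, s(c))  →  s(c)   [R2 at ε]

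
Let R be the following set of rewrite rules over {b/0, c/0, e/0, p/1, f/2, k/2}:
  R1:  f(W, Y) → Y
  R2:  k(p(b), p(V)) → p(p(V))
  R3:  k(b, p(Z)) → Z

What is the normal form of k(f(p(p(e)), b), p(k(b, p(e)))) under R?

1. k(f(p(p(e)), b), p(k(b, p(e))))  →  k(b, p(k(b, p(e))))   [R1 at 1]
2. k(b, p(k(b, p(e))))  →  k(b, p(e))   [R3 at ε]
3. k(b, p(e))  →  e   [R3 at ε]

e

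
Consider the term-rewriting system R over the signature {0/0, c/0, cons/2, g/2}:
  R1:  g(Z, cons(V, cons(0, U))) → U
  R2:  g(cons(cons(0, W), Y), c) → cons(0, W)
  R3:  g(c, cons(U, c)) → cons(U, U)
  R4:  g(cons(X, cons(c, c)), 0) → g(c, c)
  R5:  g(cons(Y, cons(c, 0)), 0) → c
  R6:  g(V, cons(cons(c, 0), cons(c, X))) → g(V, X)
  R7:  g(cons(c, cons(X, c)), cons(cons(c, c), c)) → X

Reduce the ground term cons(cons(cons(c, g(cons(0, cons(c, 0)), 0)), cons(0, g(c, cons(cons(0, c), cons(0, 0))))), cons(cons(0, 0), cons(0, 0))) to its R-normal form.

1. cons(cons(cons(c, g(cons(0, cons(c, 0)), 0)), cons(0, g(c, cons(cons(0, c), cons(0, 0))))), cons(cons(0, 0), cons(0, 0)))  →  cons(cons(cons(c, c), cons(0, g(c, cons(cons(0, c), cons(0, 0))))), cons(cons(0, 0), cons(0, 0)))   [R5 at 1.1.2]
2. cons(cons(cons(c, c), cons(0, g(c, cons(cons(0, c), cons(0, 0))))), cons(cons(0, 0), cons(0, 0)))  →  cons(cons(cons(c, c), cons(0, 0)), cons(cons(0, 0), cons(0, 0)))   [R1 at 1.2.2]

cons(cons(cons(c, c), cons(0, 0)), cons(cons(0, 0), cons(0, 0)))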